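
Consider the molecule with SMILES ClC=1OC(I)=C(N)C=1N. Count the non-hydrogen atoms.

Every atom symbol written in the SMILES (organic subset) is one heavy atom; implicit H are not written.
Heavy atoms by element → C:4, Cl:1, I:1, N:2, O:1.
Total: 9.

9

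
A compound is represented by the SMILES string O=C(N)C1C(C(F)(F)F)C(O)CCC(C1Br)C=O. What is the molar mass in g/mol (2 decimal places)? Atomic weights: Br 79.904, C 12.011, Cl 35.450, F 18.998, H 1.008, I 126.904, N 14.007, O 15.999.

332.12 g/mol

First, the molecular formula is C10H13BrF3NO3 (counting implicit H from valence).
  Br: 1 × 79.904 = 79.904
  C: 10 × 12.011 = 120.110
  F: 3 × 18.998 = 56.994
  H: 13 × 1.008 = 13.104
  N: 1 × 14.007 = 14.007
  O: 3 × 15.999 = 47.997
Sum: 1×79.904 + 10×12.011 + 3×18.998 + 13×1.008 + 1×14.007 + 3×15.999 = 332.116 → 332.12 g/mol.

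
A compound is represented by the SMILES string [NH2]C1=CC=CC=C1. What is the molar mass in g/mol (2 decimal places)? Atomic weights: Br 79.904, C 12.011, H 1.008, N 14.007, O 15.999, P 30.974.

First, the molecular formula is C6H7N (counting implicit H from valence).
  C: 6 × 12.011 = 72.066
  H: 7 × 1.008 = 7.056
  N: 1 × 14.007 = 14.007
Sum: 6×12.011 + 7×1.008 + 1×14.007 = 93.129 → 93.13 g/mol.

93.13 g/mol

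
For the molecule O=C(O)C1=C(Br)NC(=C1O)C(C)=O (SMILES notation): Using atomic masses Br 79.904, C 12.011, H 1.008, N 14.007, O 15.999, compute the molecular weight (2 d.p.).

First, the molecular formula is C7H6BrNO4 (counting implicit H from valence).
  Br: 1 × 79.904 = 79.904
  C: 7 × 12.011 = 84.077
  H: 6 × 1.008 = 6.048
  N: 1 × 14.007 = 14.007
  O: 4 × 15.999 = 63.996
Sum: 1×79.904 + 7×12.011 + 6×1.008 + 1×14.007 + 4×15.999 = 248.032 → 248.03 g/mol.

248.03 g/mol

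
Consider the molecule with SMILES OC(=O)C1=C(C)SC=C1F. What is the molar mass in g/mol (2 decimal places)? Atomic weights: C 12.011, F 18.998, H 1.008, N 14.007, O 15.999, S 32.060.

160.16 g/mol

First, the molecular formula is C6H5FO2S (counting implicit H from valence).
  C: 6 × 12.011 = 72.066
  F: 1 × 18.998 = 18.998
  H: 5 × 1.008 = 5.040
  O: 2 × 15.999 = 31.998
  S: 1 × 32.060 = 32.060
Sum: 6×12.011 + 1×18.998 + 5×1.008 + 2×15.999 + 1×32.060 = 160.162 → 160.16 g/mol.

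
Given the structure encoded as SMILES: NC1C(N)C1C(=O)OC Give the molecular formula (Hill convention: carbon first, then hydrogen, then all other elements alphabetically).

Walk through each heavy atom and fill implicit hydrogens from standard valence (C 4, N 3, O 2, S 2, halogen 1):
  atom 1: N, bond orders sum to 1 (valence 3) → 2 H
  atom 2: C, bond orders sum to 3 (valence 4) → 1 H
  atom 3: C, bond orders sum to 3 (valence 4) → 1 H
  atom 4: N, bond orders sum to 1 (valence 3) → 2 H
  atom 5: C, bond orders sum to 3 (valence 4) → 1 H
  atom 6: C, bond orders sum to 4 (valence 4) → 0 H
  atom 7: O, bond orders sum to 2 (valence 2) → 0 H
  atom 8: O, bond orders sum to 2 (valence 2) → 0 H
  atom 9: C, bond orders sum to 1 (valence 4) → 3 H
Totals → C:5, H:10, N:2, O:2.

C5H10N2O2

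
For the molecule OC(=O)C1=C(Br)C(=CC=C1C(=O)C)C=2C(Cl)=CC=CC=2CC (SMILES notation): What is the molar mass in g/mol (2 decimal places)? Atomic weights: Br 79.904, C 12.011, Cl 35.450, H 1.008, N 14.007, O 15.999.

381.65 g/mol

First, the molecular formula is C17H14BrClO3 (counting implicit H from valence).
  Br: 1 × 79.904 = 79.904
  C: 17 × 12.011 = 204.187
  Cl: 1 × 35.450 = 35.450
  H: 14 × 1.008 = 14.112
  O: 3 × 15.999 = 47.997
Sum: 1×79.904 + 17×12.011 + 1×35.450 + 14×1.008 + 3×15.999 = 381.650 → 381.65 g/mol.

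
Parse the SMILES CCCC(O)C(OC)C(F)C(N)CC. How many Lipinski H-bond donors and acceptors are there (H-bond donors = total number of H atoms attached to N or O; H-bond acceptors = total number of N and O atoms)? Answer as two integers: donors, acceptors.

3, 3

Donors: find every N or O and count the H atoms it carries.
  atom 5 (O): bond orders sum to 1 → 1 H
  atom 7 (O): bond orders sum to 2 → 0 H
  atom 12 (N): bond orders sum to 1 → 2 H
Lipinski HBD = 3.
Acceptors: N atoms = 1, O atoms = 2 → HBA = 3.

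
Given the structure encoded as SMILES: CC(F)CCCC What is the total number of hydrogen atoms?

Walk through each heavy atom and fill implicit hydrogens from standard valence (C 4, N 3, O 2, S 2, halogen 1):
  atom 1: C, bond orders sum to 1 (valence 4) → 3 H
  atom 2: C, bond orders sum to 3 (valence 4) → 1 H
  atom 3: F (halogen, monovalent) → 0 H
  atom 4: C, bond orders sum to 2 (valence 4) → 2 H
  atom 5: C, bond orders sum to 2 (valence 4) → 2 H
  atom 6: C, bond orders sum to 2 (valence 4) → 2 H
  atom 7: C, bond orders sum to 1 (valence 4) → 3 H
Total hydrogens: 13.

13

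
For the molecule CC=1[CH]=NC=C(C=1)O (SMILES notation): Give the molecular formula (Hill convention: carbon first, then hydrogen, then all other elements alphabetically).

Walk through each heavy atom and fill implicit hydrogens from standard valence (C 4, N 3, O 2, S 2, halogen 1):
  atom 1: C, bond orders sum to 1 (valence 4) → 3 H
  atom 2: C, bond orders sum to 4 (valence 4) → 0 H
  atom 3: C with explicit H count 1
  atom 4: N, bond orders sum to 3 (valence 3) → 0 H
  atom 5: C, bond orders sum to 3 (valence 4) → 1 H
  atom 6: C, bond orders sum to 4 (valence 4) → 0 H
  atom 7: C, bond orders sum to 3 (valence 4) → 1 H
  atom 8: O, bond orders sum to 1 (valence 2) → 1 H
Totals → C:6, H:7, N:1, O:1.
In Hill order: C6H7NO.

C6H7NO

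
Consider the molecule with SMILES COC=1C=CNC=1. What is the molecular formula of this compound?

Walk through each heavy atom and fill implicit hydrogens from standard valence (C 4, N 3, O 2, S 2, halogen 1):
  atom 1: C, bond orders sum to 1 (valence 4) → 3 H
  atom 2: O, bond orders sum to 2 (valence 2) → 0 H
  atom 3: C, bond orders sum to 4 (valence 4) → 0 H
  atom 4: C, bond orders sum to 3 (valence 4) → 1 H
  atom 5: C, bond orders sum to 3 (valence 4) → 1 H
  atom 6: N, bond orders sum to 2 (valence 3) → 1 H
  atom 7: C, bond orders sum to 3 (valence 4) → 1 H
Totals → C:5, H:7, N:1, O:1.
In Hill order: C5H7NO.

C5H7NO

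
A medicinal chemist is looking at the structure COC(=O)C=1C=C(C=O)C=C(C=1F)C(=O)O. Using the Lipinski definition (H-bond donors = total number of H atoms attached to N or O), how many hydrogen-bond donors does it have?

Donors: find every N or O and count the H atoms it carries.
  atom 2 (O): bond orders sum to 2 → 0 H
  atom 4 (O): bond orders sum to 2 → 0 H
  atom 9 (O): bond orders sum to 2 → 0 H
  atom 15 (O): bond orders sum to 2 → 0 H
  atom 16 (O): bond orders sum to 1 → 1 H
Lipinski HBD = 1.

1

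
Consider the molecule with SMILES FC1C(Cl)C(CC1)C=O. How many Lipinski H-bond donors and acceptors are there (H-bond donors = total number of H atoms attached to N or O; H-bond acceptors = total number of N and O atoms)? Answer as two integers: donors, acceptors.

0, 1

Donors: find every N or O and count the H atoms it carries.
  atom 9 (O): bond orders sum to 2 → 0 H
Lipinski HBD = 0.
Acceptors: N atoms = 0, O atoms = 1 → HBA = 1.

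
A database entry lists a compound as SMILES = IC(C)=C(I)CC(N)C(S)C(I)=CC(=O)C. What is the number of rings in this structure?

0

In SMILES, each pair of matching ring-closure digits denotes one ring-closing bond; the number of such bonds equals the number of independent rings.
Ring-closure bonds here: 0.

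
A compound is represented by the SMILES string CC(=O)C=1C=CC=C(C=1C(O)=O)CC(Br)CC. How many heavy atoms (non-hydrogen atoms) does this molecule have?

17

Every atom symbol written in the SMILES (organic subset) is one heavy atom; implicit H are not written.
Heavy atoms by element → Br:1, C:13, O:3.
Total: 17.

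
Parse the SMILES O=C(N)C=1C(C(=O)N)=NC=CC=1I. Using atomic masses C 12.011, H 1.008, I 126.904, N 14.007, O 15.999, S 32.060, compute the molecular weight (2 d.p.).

291.05 g/mol

First, the molecular formula is C7H6IN3O2 (counting implicit H from valence).
  C: 7 × 12.011 = 84.077
  H: 6 × 1.008 = 6.048
  I: 1 × 126.904 = 126.904
  N: 3 × 14.007 = 42.021
  O: 2 × 15.999 = 31.998
Sum: 7×12.011 + 6×1.008 + 1×126.904 + 3×14.007 + 2×15.999 = 291.048 → 291.05 g/mol.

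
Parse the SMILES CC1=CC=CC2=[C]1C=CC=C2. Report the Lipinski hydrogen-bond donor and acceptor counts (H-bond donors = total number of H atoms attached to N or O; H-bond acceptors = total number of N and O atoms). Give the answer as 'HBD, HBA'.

0, 0

Donors: find every N or O and count the H atoms it carries.
  (no N or O atoms present)
Lipinski HBD = 0.
Acceptors: N atoms = 0, O atoms = 0 → HBA = 0.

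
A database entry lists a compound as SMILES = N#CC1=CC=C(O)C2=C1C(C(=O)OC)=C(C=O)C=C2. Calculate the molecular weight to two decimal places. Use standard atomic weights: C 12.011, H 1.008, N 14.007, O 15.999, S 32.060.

First, the molecular formula is C14H9NO4 (counting implicit H from valence).
  C: 14 × 12.011 = 168.154
  H: 9 × 1.008 = 9.072
  N: 1 × 14.007 = 14.007
  O: 4 × 15.999 = 63.996
Sum: 14×12.011 + 9×1.008 + 1×14.007 + 4×15.999 = 255.229 → 255.23 g/mol.

255.23 g/mol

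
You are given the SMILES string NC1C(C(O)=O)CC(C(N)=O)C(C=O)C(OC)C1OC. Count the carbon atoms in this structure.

12

Count every carbon token in the SMILES (each C, including those in ring-closure positions and inside branches).
Carbon count: 12.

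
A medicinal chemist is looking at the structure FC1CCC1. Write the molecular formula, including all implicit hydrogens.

C4H7F

Walk through each heavy atom and fill implicit hydrogens from standard valence (C 4, N 3, O 2, S 2, halogen 1):
  atom 1: F (halogen, monovalent) → 0 H
  atom 2: C, bond orders sum to 3 (valence 4) → 1 H
  atom 3: C, bond orders sum to 2 (valence 4) → 2 H
  atom 4: C, bond orders sum to 2 (valence 4) → 2 H
  atom 5: C, bond orders sum to 2 (valence 4) → 2 H
Totals → C:4, H:7, F:1.
In Hill order: C4H7F.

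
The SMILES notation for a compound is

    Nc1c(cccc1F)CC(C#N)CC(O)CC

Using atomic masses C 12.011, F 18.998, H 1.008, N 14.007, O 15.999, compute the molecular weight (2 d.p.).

First, the molecular formula is C13H17FN2O (counting implicit H from valence).
  C: 13 × 12.011 = 156.143
  F: 1 × 18.998 = 18.998
  H: 17 × 1.008 = 17.136
  N: 2 × 14.007 = 28.014
  O: 1 × 15.999 = 15.999
Sum: 13×12.011 + 1×18.998 + 17×1.008 + 2×14.007 + 1×15.999 = 236.290 → 236.29 g/mol.

236.29 g/mol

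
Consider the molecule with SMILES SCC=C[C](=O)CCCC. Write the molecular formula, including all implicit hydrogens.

Walk through each heavy atom and fill implicit hydrogens from standard valence (C 4, N 3, O 2, S 2, halogen 1):
  atom 1: S, bond orders sum to 1 (valence 2) → 1 H
  atom 2: C, bond orders sum to 2 (valence 4) → 2 H
  atom 3: C, bond orders sum to 3 (valence 4) → 1 H
  atom 4: C, bond orders sum to 3 (valence 4) → 1 H
  atom 5: C with explicit H count 0
  atom 6: O, bond orders sum to 2 (valence 2) → 0 H
  atom 7: C, bond orders sum to 2 (valence 4) → 2 H
  atom 8: C, bond orders sum to 2 (valence 4) → 2 H
  atom 9: C, bond orders sum to 2 (valence 4) → 2 H
  atom 10: C, bond orders sum to 1 (valence 4) → 3 H
Totals → C:8, H:14, O:1, S:1.
In Hill order: C8H14OS.

C8H14OS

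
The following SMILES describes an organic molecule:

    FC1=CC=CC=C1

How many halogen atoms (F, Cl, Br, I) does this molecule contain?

1

Halogen atoms appear at heavy-atom position 1 (1×F).
Halogen count: 1.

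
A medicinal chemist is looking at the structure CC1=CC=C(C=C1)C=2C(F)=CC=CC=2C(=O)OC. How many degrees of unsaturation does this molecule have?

9

Degree of unsaturation = (number of rings) + (number of π bonds).
Ring closures in the SMILES: 2.
π bonds: 7 double bonds (each 1 DoU) → 7 DoU from unsaturation.
Total DoU = 2 + 7 = 9.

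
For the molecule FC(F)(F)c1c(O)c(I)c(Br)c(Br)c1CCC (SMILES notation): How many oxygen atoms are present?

Scan the SMILES for O atoms (remember two-letter symbols like Cl and Br are single atoms).
Oxygen count: 1.

1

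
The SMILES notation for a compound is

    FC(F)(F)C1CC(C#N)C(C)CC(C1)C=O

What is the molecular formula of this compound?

Walk through each heavy atom and fill implicit hydrogens from standard valence (C 4, N 3, O 2, S 2, halogen 1):
  atom 1: F (halogen, monovalent) → 0 H
  atom 2: C, bond orders sum to 4 (valence 4) → 0 H
  atom 3: F (halogen, monovalent) → 0 H
  atom 4: F (halogen, monovalent) → 0 H
  atom 5: C, bond orders sum to 3 (valence 4) → 1 H
  atom 6: C, bond orders sum to 2 (valence 4) → 2 H
  atom 7: C, bond orders sum to 3 (valence 4) → 1 H
  atom 8: C, bond orders sum to 4 (valence 4) → 0 H
  atom 9: N, bond orders sum to 3 (valence 3) → 0 H
  atom 10: C, bond orders sum to 3 (valence 4) → 1 H
  atom 11: C, bond orders sum to 1 (valence 4) → 3 H
  atom 12: C, bond orders sum to 2 (valence 4) → 2 H
  atom 13: C, bond orders sum to 3 (valence 4) → 1 H
  atom 14: C, bond orders sum to 2 (valence 4) → 2 H
  atom 15: C, bond orders sum to 3 (valence 4) → 1 H
  atom 16: O, bond orders sum to 2 (valence 2) → 0 H
Totals → C:11, H:14, F:3, N:1, O:1.
In Hill order: C11H14F3NO.

C11H14F3NO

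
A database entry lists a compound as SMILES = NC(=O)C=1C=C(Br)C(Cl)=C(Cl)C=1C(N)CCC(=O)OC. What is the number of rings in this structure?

In SMILES, each pair of matching ring-closure digits denotes one ring-closing bond; the number of such bonds equals the number of independent rings.
Ring-closure bonds here: 1.

1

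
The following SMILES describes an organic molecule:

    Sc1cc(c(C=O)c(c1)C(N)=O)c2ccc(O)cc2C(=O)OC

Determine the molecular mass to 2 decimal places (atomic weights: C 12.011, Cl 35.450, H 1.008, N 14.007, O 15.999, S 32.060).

331.34 g/mol

First, the molecular formula is C16H13NO5S (counting implicit H from valence).
  C: 16 × 12.011 = 192.176
  H: 13 × 1.008 = 13.104
  N: 1 × 14.007 = 14.007
  O: 5 × 15.999 = 79.995
  S: 1 × 32.060 = 32.060
Sum: 16×12.011 + 13×1.008 + 1×14.007 + 5×15.999 + 1×32.060 = 331.342 → 331.34 g/mol.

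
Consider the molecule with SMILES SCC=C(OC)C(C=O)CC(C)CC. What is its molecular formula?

Walk through each heavy atom and fill implicit hydrogens from standard valence (C 4, N 3, O 2, S 2, halogen 1):
  atom 1: S, bond orders sum to 1 (valence 2) → 1 H
  atom 2: C, bond orders sum to 2 (valence 4) → 2 H
  atom 3: C, bond orders sum to 3 (valence 4) → 1 H
  atom 4: C, bond orders sum to 4 (valence 4) → 0 H
  atom 5: O, bond orders sum to 2 (valence 2) → 0 H
  atom 6: C, bond orders sum to 1 (valence 4) → 3 H
  atom 7: C, bond orders sum to 3 (valence 4) → 1 H
  atom 8: C, bond orders sum to 3 (valence 4) → 1 H
  atom 9: O, bond orders sum to 2 (valence 2) → 0 H
  atom 10: C, bond orders sum to 2 (valence 4) → 2 H
  atom 11: C, bond orders sum to 3 (valence 4) → 1 H
  atom 12: C, bond orders sum to 1 (valence 4) → 3 H
  atom 13: C, bond orders sum to 2 (valence 4) → 2 H
  atom 14: C, bond orders sum to 1 (valence 4) → 3 H
Totals → C:11, H:20, O:2, S:1.
In Hill order: C11H20O2S.

C11H20O2S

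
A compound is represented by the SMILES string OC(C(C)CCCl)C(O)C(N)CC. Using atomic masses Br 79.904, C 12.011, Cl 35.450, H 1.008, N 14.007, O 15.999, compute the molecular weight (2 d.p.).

209.71 g/mol

First, the molecular formula is C9H20ClNO2 (counting implicit H from valence).
  C: 9 × 12.011 = 108.099
  Cl: 1 × 35.450 = 35.450
  H: 20 × 1.008 = 20.160
  N: 1 × 14.007 = 14.007
  O: 2 × 15.999 = 31.998
Sum: 9×12.011 + 1×35.450 + 20×1.008 + 1×14.007 + 2×15.999 = 209.714 → 209.71 g/mol.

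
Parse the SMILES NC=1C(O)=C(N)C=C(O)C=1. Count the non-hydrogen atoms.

Every atom symbol written in the SMILES (organic subset) is one heavy atom; implicit H are not written.
Heavy atoms by element → C:6, N:2, O:2.
Total: 10.

10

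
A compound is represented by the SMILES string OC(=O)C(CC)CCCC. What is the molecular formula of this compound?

Walk through each heavy atom and fill implicit hydrogens from standard valence (C 4, N 3, O 2, S 2, halogen 1):
  atom 1: O, bond orders sum to 1 (valence 2) → 1 H
  atom 2: C, bond orders sum to 4 (valence 4) → 0 H
  atom 3: O, bond orders sum to 2 (valence 2) → 0 H
  atom 4: C, bond orders sum to 3 (valence 4) → 1 H
  atom 5: C, bond orders sum to 2 (valence 4) → 2 H
  atom 6: C, bond orders sum to 1 (valence 4) → 3 H
  atom 7: C, bond orders sum to 2 (valence 4) → 2 H
  atom 8: C, bond orders sum to 2 (valence 4) → 2 H
  atom 9: C, bond orders sum to 2 (valence 4) → 2 H
  atom 10: C, bond orders sum to 1 (valence 4) → 3 H
Totals → C:8, H:16, O:2.
In Hill order: C8H16O2.

C8H16O2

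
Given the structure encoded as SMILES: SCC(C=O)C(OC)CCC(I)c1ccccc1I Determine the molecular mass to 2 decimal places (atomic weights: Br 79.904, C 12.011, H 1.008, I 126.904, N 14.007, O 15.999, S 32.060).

First, the molecular formula is C14H18I2O2S (counting implicit H from valence).
  C: 14 × 12.011 = 168.154
  H: 18 × 1.008 = 18.144
  I: 2 × 126.904 = 253.808
  O: 2 × 15.999 = 31.998
  S: 1 × 32.060 = 32.060
Sum: 14×12.011 + 18×1.008 + 2×126.904 + 2×15.999 + 1×32.060 = 504.164 → 504.16 g/mol.

504.16 g/mol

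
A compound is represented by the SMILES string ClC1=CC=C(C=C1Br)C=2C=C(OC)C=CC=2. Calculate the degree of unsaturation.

8

Degree of unsaturation = (number of rings) + (number of π bonds).
Ring closures in the SMILES: 2.
π bonds: 6 double bonds (each 1 DoU) → 6 DoU from unsaturation.
Total DoU = 2 + 6 = 8.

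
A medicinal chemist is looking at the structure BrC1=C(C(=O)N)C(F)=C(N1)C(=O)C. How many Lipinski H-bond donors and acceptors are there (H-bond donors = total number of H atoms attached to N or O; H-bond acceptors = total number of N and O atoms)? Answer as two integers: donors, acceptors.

3, 4

Donors: find every N or O and count the H atoms it carries.
  atom 5 (O): bond orders sum to 2 → 0 H
  atom 6 (N): bond orders sum to 1 → 2 H
  atom 10 (N): bond orders sum to 2 → 1 H
  atom 12 (O): bond orders sum to 2 → 0 H
Lipinski HBD = 3.
Acceptors: N atoms = 2, O atoms = 2 → HBA = 4.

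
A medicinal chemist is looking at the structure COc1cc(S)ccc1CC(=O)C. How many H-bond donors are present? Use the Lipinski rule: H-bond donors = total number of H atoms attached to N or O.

Donors: find every N or O and count the H atoms it carries.
  atom 2 (O): bond orders sum to 2 → 0 H
  atom 12 (O): bond orders sum to 2 → 0 H
Lipinski HBD = 0.

0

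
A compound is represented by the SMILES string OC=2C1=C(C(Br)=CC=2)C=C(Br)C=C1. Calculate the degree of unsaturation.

Molecular formula: C10H6Br2O.
DoU = (2C + 2 + N − H − X) / 2, where X is the halogen count and O/S are ignored.
    = (2·10 + 2 + 0 − 6 − 2) / 2 = 14 / 2 = 7.

7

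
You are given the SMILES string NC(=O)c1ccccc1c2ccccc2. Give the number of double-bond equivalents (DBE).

Molecular formula: C13H11NO.
DoU = (2C + 2 + N − H − X) / 2, where X is the halogen count and O/S are ignored.
    = (2·13 + 2 + 1 − 11 − 0) / 2 = 18 / 2 = 9.

9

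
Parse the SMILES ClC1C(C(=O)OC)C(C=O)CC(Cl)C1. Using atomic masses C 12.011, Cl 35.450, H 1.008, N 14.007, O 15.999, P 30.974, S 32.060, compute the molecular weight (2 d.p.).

First, the molecular formula is C9H12Cl2O3 (counting implicit H from valence).
  C: 9 × 12.011 = 108.099
  Cl: 2 × 35.450 = 70.900
  H: 12 × 1.008 = 12.096
  O: 3 × 15.999 = 47.997
Sum: 9×12.011 + 2×35.450 + 12×1.008 + 3×15.999 = 239.092 → 239.09 g/mol.

239.09 g/mol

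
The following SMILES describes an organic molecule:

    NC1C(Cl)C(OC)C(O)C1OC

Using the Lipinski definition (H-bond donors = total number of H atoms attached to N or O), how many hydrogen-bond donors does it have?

Donors: find every N or O and count the H atoms it carries.
  atom 1 (N): bond orders sum to 1 → 2 H
  atom 6 (O): bond orders sum to 2 → 0 H
  atom 9 (O): bond orders sum to 1 → 1 H
  atom 11 (O): bond orders sum to 2 → 0 H
Lipinski HBD = 3.

3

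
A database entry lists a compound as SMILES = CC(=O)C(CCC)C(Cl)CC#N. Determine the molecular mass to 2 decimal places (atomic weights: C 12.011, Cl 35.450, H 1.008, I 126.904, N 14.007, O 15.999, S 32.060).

First, the molecular formula is C9H14ClNO (counting implicit H from valence).
  C: 9 × 12.011 = 108.099
  Cl: 1 × 35.450 = 35.450
  H: 14 × 1.008 = 14.112
  N: 1 × 14.007 = 14.007
  O: 1 × 15.999 = 15.999
Sum: 9×12.011 + 1×35.450 + 14×1.008 + 1×14.007 + 1×15.999 = 187.667 → 187.67 g/mol.

187.67 g/mol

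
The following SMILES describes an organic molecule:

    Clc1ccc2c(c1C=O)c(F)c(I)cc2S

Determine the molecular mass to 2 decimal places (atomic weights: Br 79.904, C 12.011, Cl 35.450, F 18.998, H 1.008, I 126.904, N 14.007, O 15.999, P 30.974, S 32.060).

First, the molecular formula is C11H5ClFIOS (counting implicit H from valence).
  C: 11 × 12.011 = 132.121
  Cl: 1 × 35.450 = 35.450
  F: 1 × 18.998 = 18.998
  H: 5 × 1.008 = 5.040
  I: 1 × 126.904 = 126.904
  O: 1 × 15.999 = 15.999
  S: 1 × 32.060 = 32.060
Sum: 11×12.011 + 1×35.450 + 1×18.998 + 5×1.008 + 1×126.904 + 1×15.999 + 1×32.060 = 366.572 → 366.57 g/mol.

366.57 g/mol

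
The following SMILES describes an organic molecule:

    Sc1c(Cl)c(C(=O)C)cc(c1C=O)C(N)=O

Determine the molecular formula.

Walk through each heavy atom and fill implicit hydrogens from standard valence (C 4, N 3, O 2, S 2, halogen 1); for lowercase aromatic atoms, an aromatic c carries 1 H when it has two neighbours and 0 H with three, and aromatic n carries 0 H:
  atom 1: S, bond orders sum to 1 (valence 2) → 1 H
  atom 2: aromatic c, 3 neighbours → 0 H
  atom 3: aromatic c, 3 neighbours → 0 H
  atom 4: Cl (halogen, monovalent) → 0 H
  atom 5: aromatic c, 3 neighbours → 0 H
  atom 6: C, bond orders sum to 4 (valence 4) → 0 H
  atom 7: O, bond orders sum to 2 (valence 2) → 0 H
  atom 8: C, bond orders sum to 1 (valence 4) → 3 H
  atom 9: aromatic c, 2 neighbours → 1 H
  atom 10: aromatic c, 3 neighbours → 0 H
  atom 11: aromatic c, 3 neighbours → 0 H
  atom 12: C, bond orders sum to 3 (valence 4) → 1 H
  atom 13: O, bond orders sum to 2 (valence 2) → 0 H
  atom 14: C, bond orders sum to 4 (valence 4) → 0 H
  atom 15: N, bond orders sum to 1 (valence 3) → 2 H
  atom 16: O, bond orders sum to 2 (valence 2) → 0 H
Totals → C:10, H:8, Cl:1, N:1, O:3, S:1.

C10H8ClNO3S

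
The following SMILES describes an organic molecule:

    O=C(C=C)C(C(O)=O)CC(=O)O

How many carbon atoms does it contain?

7

Count every carbon token in the SMILES (each C, including those in ring-closure positions and inside branches).
Carbon count: 7.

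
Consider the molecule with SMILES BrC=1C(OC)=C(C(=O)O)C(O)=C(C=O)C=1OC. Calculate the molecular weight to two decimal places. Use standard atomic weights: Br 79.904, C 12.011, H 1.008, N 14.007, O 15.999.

305.08 g/mol

First, the molecular formula is C10H9BrO6 (counting implicit H from valence).
  Br: 1 × 79.904 = 79.904
  C: 10 × 12.011 = 120.110
  H: 9 × 1.008 = 9.072
  O: 6 × 15.999 = 95.994
Sum: 1×79.904 + 10×12.011 + 9×1.008 + 6×15.999 = 305.080 → 305.08 g/mol.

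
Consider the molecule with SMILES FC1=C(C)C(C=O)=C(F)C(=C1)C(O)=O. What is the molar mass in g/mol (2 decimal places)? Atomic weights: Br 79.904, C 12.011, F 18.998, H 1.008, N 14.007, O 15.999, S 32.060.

200.14 g/mol

First, the molecular formula is C9H6F2O3 (counting implicit H from valence).
  C: 9 × 12.011 = 108.099
  F: 2 × 18.998 = 37.996
  H: 6 × 1.008 = 6.048
  O: 3 × 15.999 = 47.997
Sum: 9×12.011 + 2×18.998 + 6×1.008 + 3×15.999 = 200.140 → 200.14 g/mol.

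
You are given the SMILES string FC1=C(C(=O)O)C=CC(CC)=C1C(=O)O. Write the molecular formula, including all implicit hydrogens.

C10H9FO4

Walk through each heavy atom and fill implicit hydrogens from standard valence (C 4, N 3, O 2, S 2, halogen 1):
  atom 1: F (halogen, monovalent) → 0 H
  atom 2: C, bond orders sum to 4 (valence 4) → 0 H
  atom 3: C, bond orders sum to 4 (valence 4) → 0 H
  atom 4: C, bond orders sum to 4 (valence 4) → 0 H
  atom 5: O, bond orders sum to 2 (valence 2) → 0 H
  atom 6: O, bond orders sum to 1 (valence 2) → 1 H
  atom 7: C, bond orders sum to 3 (valence 4) → 1 H
  atom 8: C, bond orders sum to 3 (valence 4) → 1 H
  atom 9: C, bond orders sum to 4 (valence 4) → 0 H
  atom 10: C, bond orders sum to 2 (valence 4) → 2 H
  atom 11: C, bond orders sum to 1 (valence 4) → 3 H
  atom 12: C, bond orders sum to 4 (valence 4) → 0 H
  atom 13: C, bond orders sum to 4 (valence 4) → 0 H
  atom 14: O, bond orders sum to 2 (valence 2) → 0 H
  atom 15: O, bond orders sum to 1 (valence 2) → 1 H
Totals → C:10, H:9, F:1, O:4.
In Hill order: C10H9FO4.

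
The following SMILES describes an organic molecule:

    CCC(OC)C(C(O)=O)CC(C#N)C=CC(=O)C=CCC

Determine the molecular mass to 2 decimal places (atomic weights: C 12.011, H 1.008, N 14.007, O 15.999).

First, the molecular formula is C16H23NO4 (counting implicit H from valence).
  C: 16 × 12.011 = 192.176
  H: 23 × 1.008 = 23.184
  N: 1 × 14.007 = 14.007
  O: 4 × 15.999 = 63.996
Sum: 16×12.011 + 23×1.008 + 1×14.007 + 4×15.999 = 293.363 → 293.36 g/mol.

293.36 g/mol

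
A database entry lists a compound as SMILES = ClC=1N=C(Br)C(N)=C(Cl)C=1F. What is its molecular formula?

C5H2BrCl2FN2

Walk through each heavy atom and fill implicit hydrogens from standard valence (C 4, N 3, O 2, S 2, halogen 1):
  atom 1: Cl (halogen, monovalent) → 0 H
  atom 2: C, bond orders sum to 4 (valence 4) → 0 H
  atom 3: N, bond orders sum to 3 (valence 3) → 0 H
  atom 4: C, bond orders sum to 4 (valence 4) → 0 H
  atom 5: Br (halogen, monovalent) → 0 H
  atom 6: C, bond orders sum to 4 (valence 4) → 0 H
  atom 7: N, bond orders sum to 1 (valence 3) → 2 H
  atom 8: C, bond orders sum to 4 (valence 4) → 0 H
  atom 9: Cl (halogen, monovalent) → 0 H
  atom 10: C, bond orders sum to 4 (valence 4) → 0 H
  atom 11: F (halogen, monovalent) → 0 H
Totals → C:5, H:2, Br:1, Cl:2, F:1, N:2.
In Hill order: C5H2BrCl2FN2.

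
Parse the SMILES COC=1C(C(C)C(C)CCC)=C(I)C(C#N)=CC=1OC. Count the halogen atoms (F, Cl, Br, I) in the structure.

Halogen atoms appear at heavy-atom position 13 (1×I).
Other groups present: 2 ether, 1 nitrile.
Halogen count: 1.

1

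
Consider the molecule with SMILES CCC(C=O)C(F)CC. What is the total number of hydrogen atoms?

13

Walk through each heavy atom and fill implicit hydrogens from standard valence (C 4, N 3, O 2, S 2, halogen 1):
  atom 1: C, bond orders sum to 1 (valence 4) → 3 H
  atom 2: C, bond orders sum to 2 (valence 4) → 2 H
  atom 3: C, bond orders sum to 3 (valence 4) → 1 H
  atom 4: C, bond orders sum to 3 (valence 4) → 1 H
  atom 5: O, bond orders sum to 2 (valence 2) → 0 H
  atom 6: C, bond orders sum to 3 (valence 4) → 1 H
  atom 7: F (halogen, monovalent) → 0 H
  atom 8: C, bond orders sum to 2 (valence 4) → 2 H
  atom 9: C, bond orders sum to 1 (valence 4) → 3 H
Total hydrogens: 13.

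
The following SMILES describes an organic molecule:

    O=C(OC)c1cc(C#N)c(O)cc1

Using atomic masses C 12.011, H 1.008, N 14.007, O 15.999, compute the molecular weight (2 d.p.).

177.16 g/mol

First, the molecular formula is C9H7NO3 (counting implicit H from valence).
  C: 9 × 12.011 = 108.099
  H: 7 × 1.008 = 7.056
  N: 1 × 14.007 = 14.007
  O: 3 × 15.999 = 47.997
Sum: 9×12.011 + 7×1.008 + 1×14.007 + 3×15.999 = 177.159 → 177.16 g/mol.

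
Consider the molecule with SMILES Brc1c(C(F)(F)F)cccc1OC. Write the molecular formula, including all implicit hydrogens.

Walk through each heavy atom and fill implicit hydrogens from standard valence (C 4, N 3, O 2, S 2, halogen 1); for lowercase aromatic atoms, an aromatic c carries 1 H when it has two neighbours and 0 H with three, and aromatic n carries 0 H:
  atom 1: Br (halogen, monovalent) → 0 H
  atom 2: aromatic c, 3 neighbours → 0 H
  atom 3: aromatic c, 3 neighbours → 0 H
  atom 4: C, bond orders sum to 4 (valence 4) → 0 H
  atom 5: F (halogen, monovalent) → 0 H
  atom 6: F (halogen, monovalent) → 0 H
  atom 7: F (halogen, monovalent) → 0 H
  atom 8: aromatic c, 2 neighbours → 1 H
  atom 9: aromatic c, 2 neighbours → 1 H
  atom 10: aromatic c, 2 neighbours → 1 H
  atom 11: aromatic c, 3 neighbours → 0 H
  atom 12: O, bond orders sum to 2 (valence 2) → 0 H
  atom 13: C, bond orders sum to 1 (valence 4) → 3 H
Totals → C:8, H:6, Br:1, F:3, O:1.
In Hill order: C8H6BrF3O.

C8H6BrF3O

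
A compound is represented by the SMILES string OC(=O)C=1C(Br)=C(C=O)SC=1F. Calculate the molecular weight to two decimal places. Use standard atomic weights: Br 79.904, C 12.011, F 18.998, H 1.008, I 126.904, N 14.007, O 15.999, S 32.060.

253.04 g/mol

First, the molecular formula is C6H2BrFO3S (counting implicit H from valence).
  Br: 1 × 79.904 = 79.904
  C: 6 × 12.011 = 72.066
  F: 1 × 18.998 = 18.998
  H: 2 × 1.008 = 2.016
  O: 3 × 15.999 = 47.997
  S: 1 × 32.060 = 32.060
Sum: 1×79.904 + 6×12.011 + 1×18.998 + 2×1.008 + 3×15.999 + 1×32.060 = 253.041 → 253.04 g/mol.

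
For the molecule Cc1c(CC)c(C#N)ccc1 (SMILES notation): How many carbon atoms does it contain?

Count every carbon token in the SMILES (each C, including those in ring-closure positions and inside branches).
Carbon count: 10.

10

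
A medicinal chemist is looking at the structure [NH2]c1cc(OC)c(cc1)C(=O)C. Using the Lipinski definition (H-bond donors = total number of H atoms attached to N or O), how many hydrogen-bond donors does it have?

Donors: find every N or O and count the H atoms it carries.
  atom 1 (N): bond orders sum to 1 → 2 H
  atom 5 (O): bond orders sum to 2 → 0 H
  atom 11 (O): bond orders sum to 2 → 0 H
Lipinski HBD = 2.

2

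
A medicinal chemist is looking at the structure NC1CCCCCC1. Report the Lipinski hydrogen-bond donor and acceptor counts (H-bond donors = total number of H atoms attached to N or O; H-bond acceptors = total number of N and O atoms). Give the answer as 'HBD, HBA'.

2, 1

Donors: find every N or O and count the H atoms it carries.
  atom 1 (N): bond orders sum to 1 → 2 H
Lipinski HBD = 2.
Acceptors: N atoms = 1, O atoms = 0 → HBA = 1.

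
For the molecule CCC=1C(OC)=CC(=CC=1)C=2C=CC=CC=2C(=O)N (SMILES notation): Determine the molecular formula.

Walk through each heavy atom and fill implicit hydrogens from standard valence (C 4, N 3, O 2, S 2, halogen 1):
  atom 1: C, bond orders sum to 1 (valence 4) → 3 H
  atom 2: C, bond orders sum to 2 (valence 4) → 2 H
  atom 3: C, bond orders sum to 4 (valence 4) → 0 H
  atom 4: C, bond orders sum to 4 (valence 4) → 0 H
  atom 5: O, bond orders sum to 2 (valence 2) → 0 H
  atom 6: C, bond orders sum to 1 (valence 4) → 3 H
  atom 7: C, bond orders sum to 3 (valence 4) → 1 H
  atom 8: C, bond orders sum to 4 (valence 4) → 0 H
  atom 9: C, bond orders sum to 3 (valence 4) → 1 H
  atom 10: C, bond orders sum to 3 (valence 4) → 1 H
  atom 11: C, bond orders sum to 4 (valence 4) → 0 H
  atom 12: C, bond orders sum to 3 (valence 4) → 1 H
  atom 13: C, bond orders sum to 3 (valence 4) → 1 H
  atom 14: C, bond orders sum to 3 (valence 4) → 1 H
  atom 15: C, bond orders sum to 3 (valence 4) → 1 H
  atom 16: C, bond orders sum to 4 (valence 4) → 0 H
  atom 17: C, bond orders sum to 4 (valence 4) → 0 H
  atom 18: O, bond orders sum to 2 (valence 2) → 0 H
  atom 19: N, bond orders sum to 1 (valence 3) → 2 H
Totals → C:16, H:17, N:1, O:2.
In Hill order: C16H17NO2.

C16H17NO2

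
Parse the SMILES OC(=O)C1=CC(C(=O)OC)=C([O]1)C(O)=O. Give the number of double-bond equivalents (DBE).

6

Molecular formula: C8H6O7.
DoU = (2C + 2 + N − H − X) / 2, where X is the halogen count and O/S are ignored.
    = (2·8 + 2 + 0 − 6 − 0) / 2 = 12 / 2 = 6.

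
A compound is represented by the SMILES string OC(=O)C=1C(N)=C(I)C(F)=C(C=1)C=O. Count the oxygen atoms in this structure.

Scan the SMILES for O atoms (remember two-letter symbols like Cl and Br are single atoms).
Oxygen count: 3.

3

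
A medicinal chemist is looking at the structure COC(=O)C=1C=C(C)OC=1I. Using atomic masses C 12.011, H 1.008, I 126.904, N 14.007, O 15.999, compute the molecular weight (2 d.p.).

266.03 g/mol

First, the molecular formula is C7H7IO3 (counting implicit H from valence).
  C: 7 × 12.011 = 84.077
  H: 7 × 1.008 = 7.056
  I: 1 × 126.904 = 126.904
  O: 3 × 15.999 = 47.997
Sum: 7×12.011 + 7×1.008 + 1×126.904 + 3×15.999 = 266.034 → 266.03 g/mol.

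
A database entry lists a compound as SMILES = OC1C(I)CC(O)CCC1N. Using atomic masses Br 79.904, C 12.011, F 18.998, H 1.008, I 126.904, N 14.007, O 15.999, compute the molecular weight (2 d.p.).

271.10 g/mol

First, the molecular formula is C7H14INO2 (counting implicit H from valence).
  C: 7 × 12.011 = 84.077
  H: 14 × 1.008 = 14.112
  I: 1 × 126.904 = 126.904
  N: 1 × 14.007 = 14.007
  O: 2 × 15.999 = 31.998
Sum: 7×12.011 + 14×1.008 + 1×126.904 + 1×14.007 + 2×15.999 = 271.098 → 271.10 g/mol.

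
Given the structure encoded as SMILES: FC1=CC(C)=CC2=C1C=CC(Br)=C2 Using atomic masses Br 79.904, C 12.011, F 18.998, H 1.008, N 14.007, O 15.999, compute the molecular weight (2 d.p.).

First, the molecular formula is C11H8BrF (counting implicit H from valence).
  Br: 1 × 79.904 = 79.904
  C: 11 × 12.011 = 132.121
  F: 1 × 18.998 = 18.998
  H: 8 × 1.008 = 8.064
Sum: 1×79.904 + 11×12.011 + 1×18.998 + 8×1.008 = 239.087 → 239.09 g/mol.

239.09 g/mol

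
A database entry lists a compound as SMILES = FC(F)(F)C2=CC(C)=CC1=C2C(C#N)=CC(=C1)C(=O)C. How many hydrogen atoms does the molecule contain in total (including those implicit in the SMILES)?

Walk through each heavy atom and fill implicit hydrogens from standard valence (C 4, N 3, O 2, S 2, halogen 1):
  atom 1: F (halogen, monovalent) → 0 H
  atom 2: C, bond orders sum to 4 (valence 4) → 0 H
  atom 3: F (halogen, monovalent) → 0 H
  atom 4: F (halogen, monovalent) → 0 H
  atom 5: C, bond orders sum to 4 (valence 4) → 0 H
  atom 6: C, bond orders sum to 3 (valence 4) → 1 H
  atom 7: C, bond orders sum to 4 (valence 4) → 0 H
  atom 8: C, bond orders sum to 1 (valence 4) → 3 H
  atom 9: C, bond orders sum to 3 (valence 4) → 1 H
  atom 10: C, bond orders sum to 4 (valence 4) → 0 H
  atom 11: C, bond orders sum to 4 (valence 4) → 0 H
  atom 12: C, bond orders sum to 4 (valence 4) → 0 H
  atom 13: C, bond orders sum to 4 (valence 4) → 0 H
  atom 14: N, bond orders sum to 3 (valence 3) → 0 H
  atom 15: C, bond orders sum to 3 (valence 4) → 1 H
  atom 16: C, bond orders sum to 4 (valence 4) → 0 H
  atom 17: C, bond orders sum to 3 (valence 4) → 1 H
  atom 18: C, bond orders sum to 4 (valence 4) → 0 H
  atom 19: O, bond orders sum to 2 (valence 2) → 0 H
  atom 20: C, bond orders sum to 1 (valence 4) → 3 H
Total hydrogens: 10.

10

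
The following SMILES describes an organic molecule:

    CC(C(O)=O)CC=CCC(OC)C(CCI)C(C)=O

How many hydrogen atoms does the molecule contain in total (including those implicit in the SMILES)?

Walk through each heavy atom and fill implicit hydrogens from standard valence (C 4, N 3, O 2, S 2, halogen 1):
  atom 1: C, bond orders sum to 1 (valence 4) → 3 H
  atom 2: C, bond orders sum to 3 (valence 4) → 1 H
  atom 3: C, bond orders sum to 4 (valence 4) → 0 H
  atom 4: O, bond orders sum to 1 (valence 2) → 1 H
  atom 5: O, bond orders sum to 2 (valence 2) → 0 H
  atom 6: C, bond orders sum to 2 (valence 4) → 2 H
  atom 7: C, bond orders sum to 3 (valence 4) → 1 H
  atom 8: C, bond orders sum to 3 (valence 4) → 1 H
  atom 9: C, bond orders sum to 2 (valence 4) → 2 H
  atom 10: C, bond orders sum to 3 (valence 4) → 1 H
  atom 11: O, bond orders sum to 2 (valence 2) → 0 H
  atom 12: C, bond orders sum to 1 (valence 4) → 3 H
  atom 13: C, bond orders sum to 3 (valence 4) → 1 H
  atom 14: C, bond orders sum to 2 (valence 4) → 2 H
  atom 15: C, bond orders sum to 2 (valence 4) → 2 H
  atom 16: I (halogen, monovalent) → 0 H
  atom 17: C, bond orders sum to 4 (valence 4) → 0 H
  atom 18: C, bond orders sum to 1 (valence 4) → 3 H
  atom 19: O, bond orders sum to 2 (valence 2) → 0 H
Total hydrogens: 23.

23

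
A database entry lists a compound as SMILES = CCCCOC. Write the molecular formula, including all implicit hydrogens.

Walk through each heavy atom and fill implicit hydrogens from standard valence (C 4, N 3, O 2, S 2, halogen 1):
  atom 1: C, bond orders sum to 1 (valence 4) → 3 H
  atom 2: C, bond orders sum to 2 (valence 4) → 2 H
  atom 3: C, bond orders sum to 2 (valence 4) → 2 H
  atom 4: C, bond orders sum to 2 (valence 4) → 2 H
  atom 5: O, bond orders sum to 2 (valence 2) → 0 H
  atom 6: C, bond orders sum to 1 (valence 4) → 3 H
Totals → C:5, H:12, O:1.

C5H12O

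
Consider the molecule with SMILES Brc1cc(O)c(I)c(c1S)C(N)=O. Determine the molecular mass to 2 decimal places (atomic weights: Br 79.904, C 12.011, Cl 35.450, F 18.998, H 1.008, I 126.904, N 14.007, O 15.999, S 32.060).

First, the molecular formula is C7H5BrINO2S (counting implicit H from valence).
  Br: 1 × 79.904 = 79.904
  C: 7 × 12.011 = 84.077
  H: 5 × 1.008 = 5.040
  I: 1 × 126.904 = 126.904
  N: 1 × 14.007 = 14.007
  O: 2 × 15.999 = 31.998
  S: 1 × 32.060 = 32.060
Sum: 1×79.904 + 7×12.011 + 5×1.008 + 1×126.904 + 1×14.007 + 2×15.999 + 1×32.060 = 373.990 → 373.99 g/mol.

373.99 g/mol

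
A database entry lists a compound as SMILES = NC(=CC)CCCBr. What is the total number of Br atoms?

1

Scan the SMILES for Br atoms (remember two-letter symbols like Cl and Br are single atoms).
Bromine count: 1.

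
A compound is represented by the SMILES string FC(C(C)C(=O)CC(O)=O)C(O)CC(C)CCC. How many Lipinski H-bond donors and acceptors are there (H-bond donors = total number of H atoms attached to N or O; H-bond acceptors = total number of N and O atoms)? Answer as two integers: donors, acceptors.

Donors: find every N or O and count the H atoms it carries.
  atom 6 (O): bond orders sum to 2 → 0 H
  atom 9 (O): bond orders sum to 1 → 1 H
  atom 10 (O): bond orders sum to 2 → 0 H
  atom 12 (O): bond orders sum to 1 → 1 H
Lipinski HBD = 2.
Acceptors: N atoms = 0, O atoms = 4 → HBA = 4.

2, 4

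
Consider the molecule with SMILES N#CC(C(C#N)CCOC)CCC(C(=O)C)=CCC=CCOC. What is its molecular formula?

Walk through each heavy atom and fill implicit hydrogens from standard valence (C 4, N 3, O 2, S 2, halogen 1):
  atom 1: N, bond orders sum to 3 (valence 3) → 0 H
  atom 2: C, bond orders sum to 4 (valence 4) → 0 H
  atom 3: C, bond orders sum to 3 (valence 4) → 1 H
  atom 4: C, bond orders sum to 3 (valence 4) → 1 H
  atom 5: C, bond orders sum to 4 (valence 4) → 0 H
  atom 6: N, bond orders sum to 3 (valence 3) → 0 H
  atom 7: C, bond orders sum to 2 (valence 4) → 2 H
  atom 8: C, bond orders sum to 2 (valence 4) → 2 H
  atom 9: O, bond orders sum to 2 (valence 2) → 0 H
  atom 10: C, bond orders sum to 1 (valence 4) → 3 H
  atom 11: C, bond orders sum to 2 (valence 4) → 2 H
  atom 12: C, bond orders sum to 2 (valence 4) → 2 H
  atom 13: C, bond orders sum to 4 (valence 4) → 0 H
  atom 14: C, bond orders sum to 4 (valence 4) → 0 H
  atom 15: O, bond orders sum to 2 (valence 2) → 0 H
  atom 16: C, bond orders sum to 1 (valence 4) → 3 H
  atom 17: C, bond orders sum to 3 (valence 4) → 1 H
  atom 18: C, bond orders sum to 2 (valence 4) → 2 H
  atom 19: C, bond orders sum to 3 (valence 4) → 1 H
  atom 20: C, bond orders sum to 3 (valence 4) → 1 H
  atom 21: C, bond orders sum to 2 (valence 4) → 2 H
  atom 22: O, bond orders sum to 2 (valence 2) → 0 H
  atom 23: C, bond orders sum to 1 (valence 4) → 3 H
Totals → C:18, H:26, N:2, O:3.
In Hill order: C18H26N2O3.

C18H26N2O3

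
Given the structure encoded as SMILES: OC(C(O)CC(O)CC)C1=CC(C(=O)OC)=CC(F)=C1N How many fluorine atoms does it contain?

Scan the SMILES for F atoms (remember two-letter symbols like Cl and Br are single atoms).
Fluorine count: 1.

1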